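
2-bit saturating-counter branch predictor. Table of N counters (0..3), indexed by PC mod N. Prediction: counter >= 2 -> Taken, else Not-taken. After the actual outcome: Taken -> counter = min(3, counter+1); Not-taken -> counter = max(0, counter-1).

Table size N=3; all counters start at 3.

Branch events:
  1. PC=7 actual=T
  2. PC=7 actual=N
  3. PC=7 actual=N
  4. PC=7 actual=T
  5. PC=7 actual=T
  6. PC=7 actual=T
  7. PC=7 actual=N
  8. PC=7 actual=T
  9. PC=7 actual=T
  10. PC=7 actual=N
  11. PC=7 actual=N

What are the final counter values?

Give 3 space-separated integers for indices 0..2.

Answer: 3 1 3

Derivation:
Ev 1: PC=7 idx=1 pred=T actual=T -> ctr[1]=3
Ev 2: PC=7 idx=1 pred=T actual=N -> ctr[1]=2
Ev 3: PC=7 idx=1 pred=T actual=N -> ctr[1]=1
Ev 4: PC=7 idx=1 pred=N actual=T -> ctr[1]=2
Ev 5: PC=7 idx=1 pred=T actual=T -> ctr[1]=3
Ev 6: PC=7 idx=1 pred=T actual=T -> ctr[1]=3
Ev 7: PC=7 idx=1 pred=T actual=N -> ctr[1]=2
Ev 8: PC=7 idx=1 pred=T actual=T -> ctr[1]=3
Ev 9: PC=7 idx=1 pred=T actual=T -> ctr[1]=3
Ev 10: PC=7 idx=1 pred=T actual=N -> ctr[1]=2
Ev 11: PC=7 idx=1 pred=T actual=N -> ctr[1]=1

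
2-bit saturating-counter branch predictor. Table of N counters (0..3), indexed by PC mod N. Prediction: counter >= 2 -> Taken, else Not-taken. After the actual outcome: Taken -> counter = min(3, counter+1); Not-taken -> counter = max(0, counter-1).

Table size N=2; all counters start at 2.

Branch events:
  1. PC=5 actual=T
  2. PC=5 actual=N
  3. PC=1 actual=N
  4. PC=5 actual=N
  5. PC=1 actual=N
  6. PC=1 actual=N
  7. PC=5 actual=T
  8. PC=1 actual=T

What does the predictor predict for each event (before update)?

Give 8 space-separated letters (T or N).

Ev 1: PC=5 idx=1 pred=T actual=T -> ctr[1]=3
Ev 2: PC=5 idx=1 pred=T actual=N -> ctr[1]=2
Ev 3: PC=1 idx=1 pred=T actual=N -> ctr[1]=1
Ev 4: PC=5 idx=1 pred=N actual=N -> ctr[1]=0
Ev 5: PC=1 idx=1 pred=N actual=N -> ctr[1]=0
Ev 6: PC=1 idx=1 pred=N actual=N -> ctr[1]=0
Ev 7: PC=5 idx=1 pred=N actual=T -> ctr[1]=1
Ev 8: PC=1 idx=1 pred=N actual=T -> ctr[1]=2

Answer: T T T N N N N N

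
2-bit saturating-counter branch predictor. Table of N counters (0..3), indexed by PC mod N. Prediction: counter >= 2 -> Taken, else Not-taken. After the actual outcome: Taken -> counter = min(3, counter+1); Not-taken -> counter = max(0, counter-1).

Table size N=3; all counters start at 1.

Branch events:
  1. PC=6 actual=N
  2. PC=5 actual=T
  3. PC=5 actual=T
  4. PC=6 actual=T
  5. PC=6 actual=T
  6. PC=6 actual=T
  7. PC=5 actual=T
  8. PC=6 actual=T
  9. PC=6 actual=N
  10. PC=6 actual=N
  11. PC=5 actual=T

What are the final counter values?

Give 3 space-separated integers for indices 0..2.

Answer: 1 1 3

Derivation:
Ev 1: PC=6 idx=0 pred=N actual=N -> ctr[0]=0
Ev 2: PC=5 idx=2 pred=N actual=T -> ctr[2]=2
Ev 3: PC=5 idx=2 pred=T actual=T -> ctr[2]=3
Ev 4: PC=6 idx=0 pred=N actual=T -> ctr[0]=1
Ev 5: PC=6 idx=0 pred=N actual=T -> ctr[0]=2
Ev 6: PC=6 idx=0 pred=T actual=T -> ctr[0]=3
Ev 7: PC=5 idx=2 pred=T actual=T -> ctr[2]=3
Ev 8: PC=6 idx=0 pred=T actual=T -> ctr[0]=3
Ev 9: PC=6 idx=0 pred=T actual=N -> ctr[0]=2
Ev 10: PC=6 idx=0 pred=T actual=N -> ctr[0]=1
Ev 11: PC=5 idx=2 pred=T actual=T -> ctr[2]=3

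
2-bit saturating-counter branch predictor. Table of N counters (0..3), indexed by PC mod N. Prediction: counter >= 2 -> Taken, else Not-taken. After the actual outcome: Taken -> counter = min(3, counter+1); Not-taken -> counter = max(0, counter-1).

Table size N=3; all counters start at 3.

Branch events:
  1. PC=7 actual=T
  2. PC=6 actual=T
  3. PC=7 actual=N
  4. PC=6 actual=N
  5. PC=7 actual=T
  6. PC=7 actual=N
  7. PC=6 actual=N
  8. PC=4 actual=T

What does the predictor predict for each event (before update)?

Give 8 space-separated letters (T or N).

Ev 1: PC=7 idx=1 pred=T actual=T -> ctr[1]=3
Ev 2: PC=6 idx=0 pred=T actual=T -> ctr[0]=3
Ev 3: PC=7 idx=1 pred=T actual=N -> ctr[1]=2
Ev 4: PC=6 idx=0 pred=T actual=N -> ctr[0]=2
Ev 5: PC=7 idx=1 pred=T actual=T -> ctr[1]=3
Ev 6: PC=7 idx=1 pred=T actual=N -> ctr[1]=2
Ev 7: PC=6 idx=0 pred=T actual=N -> ctr[0]=1
Ev 8: PC=4 idx=1 pred=T actual=T -> ctr[1]=3

Answer: T T T T T T T T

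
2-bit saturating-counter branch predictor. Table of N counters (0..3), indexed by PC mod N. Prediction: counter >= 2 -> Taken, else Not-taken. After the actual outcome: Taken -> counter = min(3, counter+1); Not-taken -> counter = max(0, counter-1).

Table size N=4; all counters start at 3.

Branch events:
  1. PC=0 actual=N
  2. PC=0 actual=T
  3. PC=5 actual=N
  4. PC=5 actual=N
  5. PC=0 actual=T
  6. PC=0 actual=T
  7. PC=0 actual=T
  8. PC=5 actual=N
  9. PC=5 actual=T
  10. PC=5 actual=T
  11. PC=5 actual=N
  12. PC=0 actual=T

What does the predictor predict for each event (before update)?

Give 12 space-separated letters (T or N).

Answer: T T T T T T T N N N T T

Derivation:
Ev 1: PC=0 idx=0 pred=T actual=N -> ctr[0]=2
Ev 2: PC=0 idx=0 pred=T actual=T -> ctr[0]=3
Ev 3: PC=5 idx=1 pred=T actual=N -> ctr[1]=2
Ev 4: PC=5 idx=1 pred=T actual=N -> ctr[1]=1
Ev 5: PC=0 idx=0 pred=T actual=T -> ctr[0]=3
Ev 6: PC=0 idx=0 pred=T actual=T -> ctr[0]=3
Ev 7: PC=0 idx=0 pred=T actual=T -> ctr[0]=3
Ev 8: PC=5 idx=1 pred=N actual=N -> ctr[1]=0
Ev 9: PC=5 idx=1 pred=N actual=T -> ctr[1]=1
Ev 10: PC=5 idx=1 pred=N actual=T -> ctr[1]=2
Ev 11: PC=5 idx=1 pred=T actual=N -> ctr[1]=1
Ev 12: PC=0 idx=0 pred=T actual=T -> ctr[0]=3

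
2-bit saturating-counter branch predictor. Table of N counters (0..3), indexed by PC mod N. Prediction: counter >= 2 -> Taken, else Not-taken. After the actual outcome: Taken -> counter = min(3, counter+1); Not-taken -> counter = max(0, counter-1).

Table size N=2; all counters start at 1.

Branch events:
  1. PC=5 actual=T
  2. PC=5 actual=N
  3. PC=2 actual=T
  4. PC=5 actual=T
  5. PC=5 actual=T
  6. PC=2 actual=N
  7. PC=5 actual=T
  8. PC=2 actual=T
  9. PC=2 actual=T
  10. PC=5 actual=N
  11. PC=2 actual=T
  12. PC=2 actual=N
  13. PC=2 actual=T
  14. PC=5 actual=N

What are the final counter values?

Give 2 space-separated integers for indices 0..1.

Answer: 3 1

Derivation:
Ev 1: PC=5 idx=1 pred=N actual=T -> ctr[1]=2
Ev 2: PC=5 idx=1 pred=T actual=N -> ctr[1]=1
Ev 3: PC=2 idx=0 pred=N actual=T -> ctr[0]=2
Ev 4: PC=5 idx=1 pred=N actual=T -> ctr[1]=2
Ev 5: PC=5 idx=1 pred=T actual=T -> ctr[1]=3
Ev 6: PC=2 idx=0 pred=T actual=N -> ctr[0]=1
Ev 7: PC=5 idx=1 pred=T actual=T -> ctr[1]=3
Ev 8: PC=2 idx=0 pred=N actual=T -> ctr[0]=2
Ev 9: PC=2 idx=0 pred=T actual=T -> ctr[0]=3
Ev 10: PC=5 idx=1 pred=T actual=N -> ctr[1]=2
Ev 11: PC=2 idx=0 pred=T actual=T -> ctr[0]=3
Ev 12: PC=2 idx=0 pred=T actual=N -> ctr[0]=2
Ev 13: PC=2 idx=0 pred=T actual=T -> ctr[0]=3
Ev 14: PC=5 idx=1 pred=T actual=N -> ctr[1]=1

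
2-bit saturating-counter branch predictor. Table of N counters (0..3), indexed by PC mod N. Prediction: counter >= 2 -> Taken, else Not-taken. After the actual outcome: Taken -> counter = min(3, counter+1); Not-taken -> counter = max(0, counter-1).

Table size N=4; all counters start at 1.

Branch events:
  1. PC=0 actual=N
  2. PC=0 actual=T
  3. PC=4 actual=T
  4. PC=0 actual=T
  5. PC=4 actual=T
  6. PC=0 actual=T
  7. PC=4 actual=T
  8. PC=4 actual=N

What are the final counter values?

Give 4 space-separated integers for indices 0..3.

Ev 1: PC=0 idx=0 pred=N actual=N -> ctr[0]=0
Ev 2: PC=0 idx=0 pred=N actual=T -> ctr[0]=1
Ev 3: PC=4 idx=0 pred=N actual=T -> ctr[0]=2
Ev 4: PC=0 idx=0 pred=T actual=T -> ctr[0]=3
Ev 5: PC=4 idx=0 pred=T actual=T -> ctr[0]=3
Ev 6: PC=0 idx=0 pred=T actual=T -> ctr[0]=3
Ev 7: PC=4 idx=0 pred=T actual=T -> ctr[0]=3
Ev 8: PC=4 idx=0 pred=T actual=N -> ctr[0]=2

Answer: 2 1 1 1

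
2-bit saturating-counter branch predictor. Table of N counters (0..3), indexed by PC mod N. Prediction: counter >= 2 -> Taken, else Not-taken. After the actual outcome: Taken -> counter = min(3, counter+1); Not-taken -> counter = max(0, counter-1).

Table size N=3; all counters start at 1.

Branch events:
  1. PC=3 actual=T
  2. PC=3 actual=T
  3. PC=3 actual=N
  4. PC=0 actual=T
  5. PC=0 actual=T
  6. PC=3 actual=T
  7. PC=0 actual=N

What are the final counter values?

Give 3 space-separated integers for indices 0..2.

Answer: 2 1 1

Derivation:
Ev 1: PC=3 idx=0 pred=N actual=T -> ctr[0]=2
Ev 2: PC=3 idx=0 pred=T actual=T -> ctr[0]=3
Ev 3: PC=3 idx=0 pred=T actual=N -> ctr[0]=2
Ev 4: PC=0 idx=0 pred=T actual=T -> ctr[0]=3
Ev 5: PC=0 idx=0 pred=T actual=T -> ctr[0]=3
Ev 6: PC=3 idx=0 pred=T actual=T -> ctr[0]=3
Ev 7: PC=0 idx=0 pred=T actual=N -> ctr[0]=2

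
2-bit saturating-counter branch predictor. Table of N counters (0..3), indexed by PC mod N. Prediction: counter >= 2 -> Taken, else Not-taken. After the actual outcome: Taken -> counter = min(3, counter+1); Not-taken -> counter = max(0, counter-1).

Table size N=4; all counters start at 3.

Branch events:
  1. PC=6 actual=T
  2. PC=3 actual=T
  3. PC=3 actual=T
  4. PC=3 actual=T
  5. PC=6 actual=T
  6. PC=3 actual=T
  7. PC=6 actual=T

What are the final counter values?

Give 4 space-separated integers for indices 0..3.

Answer: 3 3 3 3

Derivation:
Ev 1: PC=6 idx=2 pred=T actual=T -> ctr[2]=3
Ev 2: PC=3 idx=3 pred=T actual=T -> ctr[3]=3
Ev 3: PC=3 idx=3 pred=T actual=T -> ctr[3]=3
Ev 4: PC=3 idx=3 pred=T actual=T -> ctr[3]=3
Ev 5: PC=6 idx=2 pred=T actual=T -> ctr[2]=3
Ev 6: PC=3 idx=3 pred=T actual=T -> ctr[3]=3
Ev 7: PC=6 idx=2 pred=T actual=T -> ctr[2]=3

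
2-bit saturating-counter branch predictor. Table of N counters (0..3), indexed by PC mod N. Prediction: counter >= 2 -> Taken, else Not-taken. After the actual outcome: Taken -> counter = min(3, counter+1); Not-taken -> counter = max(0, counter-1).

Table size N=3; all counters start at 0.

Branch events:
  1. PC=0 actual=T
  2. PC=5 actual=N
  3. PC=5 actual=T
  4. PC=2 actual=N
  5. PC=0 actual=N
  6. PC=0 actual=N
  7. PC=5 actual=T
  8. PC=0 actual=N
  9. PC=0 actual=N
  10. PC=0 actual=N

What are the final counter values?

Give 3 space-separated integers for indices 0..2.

Answer: 0 0 1

Derivation:
Ev 1: PC=0 idx=0 pred=N actual=T -> ctr[0]=1
Ev 2: PC=5 idx=2 pred=N actual=N -> ctr[2]=0
Ev 3: PC=5 idx=2 pred=N actual=T -> ctr[2]=1
Ev 4: PC=2 idx=2 pred=N actual=N -> ctr[2]=0
Ev 5: PC=0 idx=0 pred=N actual=N -> ctr[0]=0
Ev 6: PC=0 idx=0 pred=N actual=N -> ctr[0]=0
Ev 7: PC=5 idx=2 pred=N actual=T -> ctr[2]=1
Ev 8: PC=0 idx=0 pred=N actual=N -> ctr[0]=0
Ev 9: PC=0 idx=0 pred=N actual=N -> ctr[0]=0
Ev 10: PC=0 idx=0 pred=N actual=N -> ctr[0]=0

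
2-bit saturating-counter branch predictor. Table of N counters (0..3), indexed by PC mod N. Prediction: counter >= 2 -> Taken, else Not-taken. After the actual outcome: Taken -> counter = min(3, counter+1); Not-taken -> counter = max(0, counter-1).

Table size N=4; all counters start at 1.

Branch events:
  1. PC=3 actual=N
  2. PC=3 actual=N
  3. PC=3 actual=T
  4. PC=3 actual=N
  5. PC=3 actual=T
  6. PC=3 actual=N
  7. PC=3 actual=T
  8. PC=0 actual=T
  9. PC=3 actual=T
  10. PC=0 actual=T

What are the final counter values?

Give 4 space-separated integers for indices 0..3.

Answer: 3 1 1 2

Derivation:
Ev 1: PC=3 idx=3 pred=N actual=N -> ctr[3]=0
Ev 2: PC=3 idx=3 pred=N actual=N -> ctr[3]=0
Ev 3: PC=3 idx=3 pred=N actual=T -> ctr[3]=1
Ev 4: PC=3 idx=3 pred=N actual=N -> ctr[3]=0
Ev 5: PC=3 idx=3 pred=N actual=T -> ctr[3]=1
Ev 6: PC=3 idx=3 pred=N actual=N -> ctr[3]=0
Ev 7: PC=3 idx=3 pred=N actual=T -> ctr[3]=1
Ev 8: PC=0 idx=0 pred=N actual=T -> ctr[0]=2
Ev 9: PC=3 idx=3 pred=N actual=T -> ctr[3]=2
Ev 10: PC=0 idx=0 pred=T actual=T -> ctr[0]=3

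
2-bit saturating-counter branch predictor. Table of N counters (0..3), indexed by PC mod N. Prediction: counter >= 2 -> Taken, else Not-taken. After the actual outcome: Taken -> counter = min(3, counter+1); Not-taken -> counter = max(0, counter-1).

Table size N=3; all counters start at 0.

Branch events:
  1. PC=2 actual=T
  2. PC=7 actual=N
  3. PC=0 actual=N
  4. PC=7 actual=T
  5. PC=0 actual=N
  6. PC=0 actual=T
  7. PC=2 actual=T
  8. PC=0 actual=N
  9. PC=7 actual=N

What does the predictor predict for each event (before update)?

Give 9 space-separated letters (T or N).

Ev 1: PC=2 idx=2 pred=N actual=T -> ctr[2]=1
Ev 2: PC=7 idx=1 pred=N actual=N -> ctr[1]=0
Ev 3: PC=0 idx=0 pred=N actual=N -> ctr[0]=0
Ev 4: PC=7 idx=1 pred=N actual=T -> ctr[1]=1
Ev 5: PC=0 idx=0 pred=N actual=N -> ctr[0]=0
Ev 6: PC=0 idx=0 pred=N actual=T -> ctr[0]=1
Ev 7: PC=2 idx=2 pred=N actual=T -> ctr[2]=2
Ev 8: PC=0 idx=0 pred=N actual=N -> ctr[0]=0
Ev 9: PC=7 idx=1 pred=N actual=N -> ctr[1]=0

Answer: N N N N N N N N N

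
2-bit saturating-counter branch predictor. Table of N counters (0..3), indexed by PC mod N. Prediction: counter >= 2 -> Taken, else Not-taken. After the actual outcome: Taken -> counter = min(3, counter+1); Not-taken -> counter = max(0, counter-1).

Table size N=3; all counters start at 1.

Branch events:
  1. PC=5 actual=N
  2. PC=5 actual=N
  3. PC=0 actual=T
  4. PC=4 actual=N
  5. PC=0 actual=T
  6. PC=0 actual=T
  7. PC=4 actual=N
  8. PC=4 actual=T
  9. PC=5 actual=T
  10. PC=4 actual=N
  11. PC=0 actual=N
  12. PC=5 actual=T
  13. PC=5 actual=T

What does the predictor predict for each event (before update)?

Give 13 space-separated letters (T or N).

Answer: N N N N T T N N N N T N T

Derivation:
Ev 1: PC=5 idx=2 pred=N actual=N -> ctr[2]=0
Ev 2: PC=5 idx=2 pred=N actual=N -> ctr[2]=0
Ev 3: PC=0 idx=0 pred=N actual=T -> ctr[0]=2
Ev 4: PC=4 idx=1 pred=N actual=N -> ctr[1]=0
Ev 5: PC=0 idx=0 pred=T actual=T -> ctr[0]=3
Ev 6: PC=0 idx=0 pred=T actual=T -> ctr[0]=3
Ev 7: PC=4 idx=1 pred=N actual=N -> ctr[1]=0
Ev 8: PC=4 idx=1 pred=N actual=T -> ctr[1]=1
Ev 9: PC=5 idx=2 pred=N actual=T -> ctr[2]=1
Ev 10: PC=4 idx=1 pred=N actual=N -> ctr[1]=0
Ev 11: PC=0 idx=0 pred=T actual=N -> ctr[0]=2
Ev 12: PC=5 idx=2 pred=N actual=T -> ctr[2]=2
Ev 13: PC=5 idx=2 pred=T actual=T -> ctr[2]=3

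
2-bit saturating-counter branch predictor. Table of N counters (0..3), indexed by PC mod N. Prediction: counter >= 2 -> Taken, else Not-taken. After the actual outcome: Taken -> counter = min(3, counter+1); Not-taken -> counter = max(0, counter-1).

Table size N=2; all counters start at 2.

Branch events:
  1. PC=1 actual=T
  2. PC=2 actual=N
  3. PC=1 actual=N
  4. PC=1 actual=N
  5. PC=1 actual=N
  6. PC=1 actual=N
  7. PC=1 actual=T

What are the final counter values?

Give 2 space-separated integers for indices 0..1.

Ev 1: PC=1 idx=1 pred=T actual=T -> ctr[1]=3
Ev 2: PC=2 idx=0 pred=T actual=N -> ctr[0]=1
Ev 3: PC=1 idx=1 pred=T actual=N -> ctr[1]=2
Ev 4: PC=1 idx=1 pred=T actual=N -> ctr[1]=1
Ev 5: PC=1 idx=1 pred=N actual=N -> ctr[1]=0
Ev 6: PC=1 idx=1 pred=N actual=N -> ctr[1]=0
Ev 7: PC=1 idx=1 pred=N actual=T -> ctr[1]=1

Answer: 1 1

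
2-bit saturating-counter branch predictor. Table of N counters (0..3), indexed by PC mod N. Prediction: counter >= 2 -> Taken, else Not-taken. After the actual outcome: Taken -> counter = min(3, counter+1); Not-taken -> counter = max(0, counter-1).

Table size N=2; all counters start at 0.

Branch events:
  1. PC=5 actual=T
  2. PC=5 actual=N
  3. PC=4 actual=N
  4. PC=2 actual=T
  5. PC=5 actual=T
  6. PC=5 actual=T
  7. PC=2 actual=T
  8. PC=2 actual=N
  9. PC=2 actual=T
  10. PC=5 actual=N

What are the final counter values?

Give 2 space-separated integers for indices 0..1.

Ev 1: PC=5 idx=1 pred=N actual=T -> ctr[1]=1
Ev 2: PC=5 idx=1 pred=N actual=N -> ctr[1]=0
Ev 3: PC=4 idx=0 pred=N actual=N -> ctr[0]=0
Ev 4: PC=2 idx=0 pred=N actual=T -> ctr[0]=1
Ev 5: PC=5 idx=1 pred=N actual=T -> ctr[1]=1
Ev 6: PC=5 idx=1 pred=N actual=T -> ctr[1]=2
Ev 7: PC=2 idx=0 pred=N actual=T -> ctr[0]=2
Ev 8: PC=2 idx=0 pred=T actual=N -> ctr[0]=1
Ev 9: PC=2 idx=0 pred=N actual=T -> ctr[0]=2
Ev 10: PC=5 idx=1 pred=T actual=N -> ctr[1]=1

Answer: 2 1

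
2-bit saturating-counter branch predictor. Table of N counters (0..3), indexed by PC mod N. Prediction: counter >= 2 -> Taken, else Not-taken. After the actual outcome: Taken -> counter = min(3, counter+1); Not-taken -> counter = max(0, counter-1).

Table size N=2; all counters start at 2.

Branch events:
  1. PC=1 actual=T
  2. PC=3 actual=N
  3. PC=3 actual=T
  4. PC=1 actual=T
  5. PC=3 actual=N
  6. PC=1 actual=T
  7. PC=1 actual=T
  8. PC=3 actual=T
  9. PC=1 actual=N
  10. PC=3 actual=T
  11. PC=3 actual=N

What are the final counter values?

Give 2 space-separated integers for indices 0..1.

Answer: 2 2

Derivation:
Ev 1: PC=1 idx=1 pred=T actual=T -> ctr[1]=3
Ev 2: PC=3 idx=1 pred=T actual=N -> ctr[1]=2
Ev 3: PC=3 idx=1 pred=T actual=T -> ctr[1]=3
Ev 4: PC=1 idx=1 pred=T actual=T -> ctr[1]=3
Ev 5: PC=3 idx=1 pred=T actual=N -> ctr[1]=2
Ev 6: PC=1 idx=1 pred=T actual=T -> ctr[1]=3
Ev 7: PC=1 idx=1 pred=T actual=T -> ctr[1]=3
Ev 8: PC=3 idx=1 pred=T actual=T -> ctr[1]=3
Ev 9: PC=1 idx=1 pred=T actual=N -> ctr[1]=2
Ev 10: PC=3 idx=1 pred=T actual=T -> ctr[1]=3
Ev 11: PC=3 idx=1 pred=T actual=N -> ctr[1]=2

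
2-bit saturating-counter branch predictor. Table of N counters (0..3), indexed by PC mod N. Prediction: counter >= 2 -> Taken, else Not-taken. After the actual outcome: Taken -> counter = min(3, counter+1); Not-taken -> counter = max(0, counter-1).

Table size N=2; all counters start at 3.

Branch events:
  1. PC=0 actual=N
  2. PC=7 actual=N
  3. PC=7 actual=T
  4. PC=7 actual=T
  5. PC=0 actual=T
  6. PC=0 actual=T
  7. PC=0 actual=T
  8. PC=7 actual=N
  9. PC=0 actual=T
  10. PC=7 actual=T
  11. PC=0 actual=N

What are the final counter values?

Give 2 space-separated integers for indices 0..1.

Ev 1: PC=0 idx=0 pred=T actual=N -> ctr[0]=2
Ev 2: PC=7 idx=1 pred=T actual=N -> ctr[1]=2
Ev 3: PC=7 idx=1 pred=T actual=T -> ctr[1]=3
Ev 4: PC=7 idx=1 pred=T actual=T -> ctr[1]=3
Ev 5: PC=0 idx=0 pred=T actual=T -> ctr[0]=3
Ev 6: PC=0 idx=0 pred=T actual=T -> ctr[0]=3
Ev 7: PC=0 idx=0 pred=T actual=T -> ctr[0]=3
Ev 8: PC=7 idx=1 pred=T actual=N -> ctr[1]=2
Ev 9: PC=0 idx=0 pred=T actual=T -> ctr[0]=3
Ev 10: PC=7 idx=1 pred=T actual=T -> ctr[1]=3
Ev 11: PC=0 idx=0 pred=T actual=N -> ctr[0]=2

Answer: 2 3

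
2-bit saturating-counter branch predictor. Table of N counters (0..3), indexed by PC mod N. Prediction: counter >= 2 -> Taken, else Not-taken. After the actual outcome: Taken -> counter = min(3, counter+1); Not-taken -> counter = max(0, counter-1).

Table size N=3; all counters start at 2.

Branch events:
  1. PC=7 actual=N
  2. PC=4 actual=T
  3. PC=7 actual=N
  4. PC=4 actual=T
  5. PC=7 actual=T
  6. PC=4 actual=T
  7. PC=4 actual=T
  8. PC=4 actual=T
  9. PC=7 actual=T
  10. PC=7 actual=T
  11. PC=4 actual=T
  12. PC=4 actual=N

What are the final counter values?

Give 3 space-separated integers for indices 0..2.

Answer: 2 2 2

Derivation:
Ev 1: PC=7 idx=1 pred=T actual=N -> ctr[1]=1
Ev 2: PC=4 idx=1 pred=N actual=T -> ctr[1]=2
Ev 3: PC=7 idx=1 pred=T actual=N -> ctr[1]=1
Ev 4: PC=4 idx=1 pred=N actual=T -> ctr[1]=2
Ev 5: PC=7 idx=1 pred=T actual=T -> ctr[1]=3
Ev 6: PC=4 idx=1 pred=T actual=T -> ctr[1]=3
Ev 7: PC=4 idx=1 pred=T actual=T -> ctr[1]=3
Ev 8: PC=4 idx=1 pred=T actual=T -> ctr[1]=3
Ev 9: PC=7 idx=1 pred=T actual=T -> ctr[1]=3
Ev 10: PC=7 idx=1 pred=T actual=T -> ctr[1]=3
Ev 11: PC=4 idx=1 pred=T actual=T -> ctr[1]=3
Ev 12: PC=4 idx=1 pred=T actual=N -> ctr[1]=2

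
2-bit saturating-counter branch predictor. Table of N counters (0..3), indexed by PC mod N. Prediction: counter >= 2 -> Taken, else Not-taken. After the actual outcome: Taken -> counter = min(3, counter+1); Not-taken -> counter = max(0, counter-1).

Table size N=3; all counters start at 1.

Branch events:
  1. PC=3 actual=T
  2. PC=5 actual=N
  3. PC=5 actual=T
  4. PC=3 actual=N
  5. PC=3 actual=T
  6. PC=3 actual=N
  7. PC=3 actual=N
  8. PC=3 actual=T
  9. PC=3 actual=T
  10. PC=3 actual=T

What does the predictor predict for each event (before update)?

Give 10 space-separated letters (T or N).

Ev 1: PC=3 idx=0 pred=N actual=T -> ctr[0]=2
Ev 2: PC=5 idx=2 pred=N actual=N -> ctr[2]=0
Ev 3: PC=5 idx=2 pred=N actual=T -> ctr[2]=1
Ev 4: PC=3 idx=0 pred=T actual=N -> ctr[0]=1
Ev 5: PC=3 idx=0 pred=N actual=T -> ctr[0]=2
Ev 6: PC=3 idx=0 pred=T actual=N -> ctr[0]=1
Ev 7: PC=3 idx=0 pred=N actual=N -> ctr[0]=0
Ev 8: PC=3 idx=0 pred=N actual=T -> ctr[0]=1
Ev 9: PC=3 idx=0 pred=N actual=T -> ctr[0]=2
Ev 10: PC=3 idx=0 pred=T actual=T -> ctr[0]=3

Answer: N N N T N T N N N T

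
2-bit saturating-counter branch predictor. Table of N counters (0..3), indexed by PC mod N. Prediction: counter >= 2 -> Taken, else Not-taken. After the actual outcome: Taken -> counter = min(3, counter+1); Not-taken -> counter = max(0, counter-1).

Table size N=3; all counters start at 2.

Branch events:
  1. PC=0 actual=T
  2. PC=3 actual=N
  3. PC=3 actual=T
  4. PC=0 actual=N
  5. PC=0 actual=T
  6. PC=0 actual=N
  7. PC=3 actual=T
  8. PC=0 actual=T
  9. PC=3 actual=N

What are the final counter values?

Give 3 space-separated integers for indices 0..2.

Ev 1: PC=0 idx=0 pred=T actual=T -> ctr[0]=3
Ev 2: PC=3 idx=0 pred=T actual=N -> ctr[0]=2
Ev 3: PC=3 idx=0 pred=T actual=T -> ctr[0]=3
Ev 4: PC=0 idx=0 pred=T actual=N -> ctr[0]=2
Ev 5: PC=0 idx=0 pred=T actual=T -> ctr[0]=3
Ev 6: PC=0 idx=0 pred=T actual=N -> ctr[0]=2
Ev 7: PC=3 idx=0 pred=T actual=T -> ctr[0]=3
Ev 8: PC=0 idx=0 pred=T actual=T -> ctr[0]=3
Ev 9: PC=3 idx=0 pred=T actual=N -> ctr[0]=2

Answer: 2 2 2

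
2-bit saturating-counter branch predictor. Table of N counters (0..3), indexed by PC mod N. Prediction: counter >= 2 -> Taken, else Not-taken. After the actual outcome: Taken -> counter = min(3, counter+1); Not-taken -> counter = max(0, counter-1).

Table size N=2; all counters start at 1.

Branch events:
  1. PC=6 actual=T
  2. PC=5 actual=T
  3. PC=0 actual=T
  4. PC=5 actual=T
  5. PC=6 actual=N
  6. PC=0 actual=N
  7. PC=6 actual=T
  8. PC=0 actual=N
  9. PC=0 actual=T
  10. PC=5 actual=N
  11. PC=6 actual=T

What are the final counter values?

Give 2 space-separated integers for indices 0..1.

Answer: 3 2

Derivation:
Ev 1: PC=6 idx=0 pred=N actual=T -> ctr[0]=2
Ev 2: PC=5 idx=1 pred=N actual=T -> ctr[1]=2
Ev 3: PC=0 idx=0 pred=T actual=T -> ctr[0]=3
Ev 4: PC=5 idx=1 pred=T actual=T -> ctr[1]=3
Ev 5: PC=6 idx=0 pred=T actual=N -> ctr[0]=2
Ev 6: PC=0 idx=0 pred=T actual=N -> ctr[0]=1
Ev 7: PC=6 idx=0 pred=N actual=T -> ctr[0]=2
Ev 8: PC=0 idx=0 pred=T actual=N -> ctr[0]=1
Ev 9: PC=0 idx=0 pred=N actual=T -> ctr[0]=2
Ev 10: PC=5 idx=1 pred=T actual=N -> ctr[1]=2
Ev 11: PC=6 idx=0 pred=T actual=T -> ctr[0]=3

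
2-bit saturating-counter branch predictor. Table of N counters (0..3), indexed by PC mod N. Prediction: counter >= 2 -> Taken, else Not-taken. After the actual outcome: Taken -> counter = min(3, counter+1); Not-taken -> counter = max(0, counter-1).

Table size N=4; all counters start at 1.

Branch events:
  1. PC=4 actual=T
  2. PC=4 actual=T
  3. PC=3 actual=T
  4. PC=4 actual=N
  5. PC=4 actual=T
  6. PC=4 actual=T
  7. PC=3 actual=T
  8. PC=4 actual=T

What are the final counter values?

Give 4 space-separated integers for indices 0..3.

Ev 1: PC=4 idx=0 pred=N actual=T -> ctr[0]=2
Ev 2: PC=4 idx=0 pred=T actual=T -> ctr[0]=3
Ev 3: PC=3 idx=3 pred=N actual=T -> ctr[3]=2
Ev 4: PC=4 idx=0 pred=T actual=N -> ctr[0]=2
Ev 5: PC=4 idx=0 pred=T actual=T -> ctr[0]=3
Ev 6: PC=4 idx=0 pred=T actual=T -> ctr[0]=3
Ev 7: PC=3 idx=3 pred=T actual=T -> ctr[3]=3
Ev 8: PC=4 idx=0 pred=T actual=T -> ctr[0]=3

Answer: 3 1 1 3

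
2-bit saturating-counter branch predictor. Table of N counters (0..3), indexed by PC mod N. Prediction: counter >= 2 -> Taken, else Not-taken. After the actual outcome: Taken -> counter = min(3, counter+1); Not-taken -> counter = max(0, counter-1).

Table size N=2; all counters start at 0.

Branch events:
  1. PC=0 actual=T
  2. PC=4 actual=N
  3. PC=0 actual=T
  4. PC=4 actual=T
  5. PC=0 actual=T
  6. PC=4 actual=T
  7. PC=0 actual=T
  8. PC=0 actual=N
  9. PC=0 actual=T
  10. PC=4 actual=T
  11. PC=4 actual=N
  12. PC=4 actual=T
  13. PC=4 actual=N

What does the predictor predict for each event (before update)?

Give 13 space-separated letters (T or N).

Answer: N N N N T T T T T T T T T

Derivation:
Ev 1: PC=0 idx=0 pred=N actual=T -> ctr[0]=1
Ev 2: PC=4 idx=0 pred=N actual=N -> ctr[0]=0
Ev 3: PC=0 idx=0 pred=N actual=T -> ctr[0]=1
Ev 4: PC=4 idx=0 pred=N actual=T -> ctr[0]=2
Ev 5: PC=0 idx=0 pred=T actual=T -> ctr[0]=3
Ev 6: PC=4 idx=0 pred=T actual=T -> ctr[0]=3
Ev 7: PC=0 idx=0 pred=T actual=T -> ctr[0]=3
Ev 8: PC=0 idx=0 pred=T actual=N -> ctr[0]=2
Ev 9: PC=0 idx=0 pred=T actual=T -> ctr[0]=3
Ev 10: PC=4 idx=0 pred=T actual=T -> ctr[0]=3
Ev 11: PC=4 idx=0 pred=T actual=N -> ctr[0]=2
Ev 12: PC=4 idx=0 pred=T actual=T -> ctr[0]=3
Ev 13: PC=4 idx=0 pred=T actual=N -> ctr[0]=2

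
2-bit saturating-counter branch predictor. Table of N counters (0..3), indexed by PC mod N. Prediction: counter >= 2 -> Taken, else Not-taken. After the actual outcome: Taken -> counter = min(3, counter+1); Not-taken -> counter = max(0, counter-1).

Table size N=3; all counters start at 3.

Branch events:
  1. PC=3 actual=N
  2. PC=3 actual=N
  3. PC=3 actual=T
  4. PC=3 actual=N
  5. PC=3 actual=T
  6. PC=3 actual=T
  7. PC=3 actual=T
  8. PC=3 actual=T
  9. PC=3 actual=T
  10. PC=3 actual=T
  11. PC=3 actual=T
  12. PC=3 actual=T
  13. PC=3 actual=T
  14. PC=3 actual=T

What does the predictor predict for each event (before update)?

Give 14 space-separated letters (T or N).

Ev 1: PC=3 idx=0 pred=T actual=N -> ctr[0]=2
Ev 2: PC=3 idx=0 pred=T actual=N -> ctr[0]=1
Ev 3: PC=3 idx=0 pred=N actual=T -> ctr[0]=2
Ev 4: PC=3 idx=0 pred=T actual=N -> ctr[0]=1
Ev 5: PC=3 idx=0 pred=N actual=T -> ctr[0]=2
Ev 6: PC=3 idx=0 pred=T actual=T -> ctr[0]=3
Ev 7: PC=3 idx=0 pred=T actual=T -> ctr[0]=3
Ev 8: PC=3 idx=0 pred=T actual=T -> ctr[0]=3
Ev 9: PC=3 idx=0 pred=T actual=T -> ctr[0]=3
Ev 10: PC=3 idx=0 pred=T actual=T -> ctr[0]=3
Ev 11: PC=3 idx=0 pred=T actual=T -> ctr[0]=3
Ev 12: PC=3 idx=0 pred=T actual=T -> ctr[0]=3
Ev 13: PC=3 idx=0 pred=T actual=T -> ctr[0]=3
Ev 14: PC=3 idx=0 pred=T actual=T -> ctr[0]=3

Answer: T T N T N T T T T T T T T T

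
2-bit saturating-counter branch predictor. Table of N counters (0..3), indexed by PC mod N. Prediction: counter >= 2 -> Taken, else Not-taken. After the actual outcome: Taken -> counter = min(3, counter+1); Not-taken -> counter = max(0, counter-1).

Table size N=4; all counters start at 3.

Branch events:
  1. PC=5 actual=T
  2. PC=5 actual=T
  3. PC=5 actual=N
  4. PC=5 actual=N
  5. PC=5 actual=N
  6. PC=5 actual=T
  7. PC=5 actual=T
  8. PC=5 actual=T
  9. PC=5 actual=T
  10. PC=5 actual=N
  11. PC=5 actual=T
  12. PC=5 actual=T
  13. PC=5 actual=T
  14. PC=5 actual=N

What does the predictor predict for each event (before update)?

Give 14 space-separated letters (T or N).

Ev 1: PC=5 idx=1 pred=T actual=T -> ctr[1]=3
Ev 2: PC=5 idx=1 pred=T actual=T -> ctr[1]=3
Ev 3: PC=5 idx=1 pred=T actual=N -> ctr[1]=2
Ev 4: PC=5 idx=1 pred=T actual=N -> ctr[1]=1
Ev 5: PC=5 idx=1 pred=N actual=N -> ctr[1]=0
Ev 6: PC=5 idx=1 pred=N actual=T -> ctr[1]=1
Ev 7: PC=5 idx=1 pred=N actual=T -> ctr[1]=2
Ev 8: PC=5 idx=1 pred=T actual=T -> ctr[1]=3
Ev 9: PC=5 idx=1 pred=T actual=T -> ctr[1]=3
Ev 10: PC=5 idx=1 pred=T actual=N -> ctr[1]=2
Ev 11: PC=5 idx=1 pred=T actual=T -> ctr[1]=3
Ev 12: PC=5 idx=1 pred=T actual=T -> ctr[1]=3
Ev 13: PC=5 idx=1 pred=T actual=T -> ctr[1]=3
Ev 14: PC=5 idx=1 pred=T actual=N -> ctr[1]=2

Answer: T T T T N N N T T T T T T T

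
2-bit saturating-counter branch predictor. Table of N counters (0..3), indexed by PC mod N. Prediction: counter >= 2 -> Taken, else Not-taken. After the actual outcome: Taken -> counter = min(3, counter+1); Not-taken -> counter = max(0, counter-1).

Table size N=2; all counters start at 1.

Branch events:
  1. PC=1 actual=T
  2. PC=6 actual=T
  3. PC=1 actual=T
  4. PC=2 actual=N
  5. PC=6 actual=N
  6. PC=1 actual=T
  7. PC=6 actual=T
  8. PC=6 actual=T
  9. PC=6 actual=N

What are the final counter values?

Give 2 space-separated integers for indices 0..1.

Answer: 1 3

Derivation:
Ev 1: PC=1 idx=1 pred=N actual=T -> ctr[1]=2
Ev 2: PC=6 idx=0 pred=N actual=T -> ctr[0]=2
Ev 3: PC=1 idx=1 pred=T actual=T -> ctr[1]=3
Ev 4: PC=2 idx=0 pred=T actual=N -> ctr[0]=1
Ev 5: PC=6 idx=0 pred=N actual=N -> ctr[0]=0
Ev 6: PC=1 idx=1 pred=T actual=T -> ctr[1]=3
Ev 7: PC=6 idx=0 pred=N actual=T -> ctr[0]=1
Ev 8: PC=6 idx=0 pred=N actual=T -> ctr[0]=2
Ev 9: PC=6 idx=0 pred=T actual=N -> ctr[0]=1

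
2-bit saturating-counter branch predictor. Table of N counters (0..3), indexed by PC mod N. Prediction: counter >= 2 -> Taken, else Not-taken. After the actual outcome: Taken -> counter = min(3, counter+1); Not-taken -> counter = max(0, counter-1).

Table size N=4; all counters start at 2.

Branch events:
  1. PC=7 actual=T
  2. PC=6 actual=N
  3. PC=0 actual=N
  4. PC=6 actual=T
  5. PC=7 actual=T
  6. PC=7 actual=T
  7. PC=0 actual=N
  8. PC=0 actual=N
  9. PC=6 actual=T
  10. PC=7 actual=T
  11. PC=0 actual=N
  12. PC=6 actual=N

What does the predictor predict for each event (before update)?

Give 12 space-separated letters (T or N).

Answer: T T T N T T N N T T N T

Derivation:
Ev 1: PC=7 idx=3 pred=T actual=T -> ctr[3]=3
Ev 2: PC=6 idx=2 pred=T actual=N -> ctr[2]=1
Ev 3: PC=0 idx=0 pred=T actual=N -> ctr[0]=1
Ev 4: PC=6 idx=2 pred=N actual=T -> ctr[2]=2
Ev 5: PC=7 idx=3 pred=T actual=T -> ctr[3]=3
Ev 6: PC=7 idx=3 pred=T actual=T -> ctr[3]=3
Ev 7: PC=0 idx=0 pred=N actual=N -> ctr[0]=0
Ev 8: PC=0 idx=0 pred=N actual=N -> ctr[0]=0
Ev 9: PC=6 idx=2 pred=T actual=T -> ctr[2]=3
Ev 10: PC=7 idx=3 pred=T actual=T -> ctr[3]=3
Ev 11: PC=0 idx=0 pred=N actual=N -> ctr[0]=0
Ev 12: PC=6 idx=2 pred=T actual=N -> ctr[2]=2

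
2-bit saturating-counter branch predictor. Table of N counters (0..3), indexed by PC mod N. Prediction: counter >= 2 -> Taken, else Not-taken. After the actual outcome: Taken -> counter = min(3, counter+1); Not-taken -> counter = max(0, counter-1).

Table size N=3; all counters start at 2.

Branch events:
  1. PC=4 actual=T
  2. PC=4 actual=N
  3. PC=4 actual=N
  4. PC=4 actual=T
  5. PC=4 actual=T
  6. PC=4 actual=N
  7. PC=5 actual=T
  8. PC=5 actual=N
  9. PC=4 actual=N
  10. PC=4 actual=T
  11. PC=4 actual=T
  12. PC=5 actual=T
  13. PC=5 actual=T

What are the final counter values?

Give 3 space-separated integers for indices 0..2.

Answer: 2 3 3

Derivation:
Ev 1: PC=4 idx=1 pred=T actual=T -> ctr[1]=3
Ev 2: PC=4 idx=1 pred=T actual=N -> ctr[1]=2
Ev 3: PC=4 idx=1 pred=T actual=N -> ctr[1]=1
Ev 4: PC=4 idx=1 pred=N actual=T -> ctr[1]=2
Ev 5: PC=4 idx=1 pred=T actual=T -> ctr[1]=3
Ev 6: PC=4 idx=1 pred=T actual=N -> ctr[1]=2
Ev 7: PC=5 idx=2 pred=T actual=T -> ctr[2]=3
Ev 8: PC=5 idx=2 pred=T actual=N -> ctr[2]=2
Ev 9: PC=4 idx=1 pred=T actual=N -> ctr[1]=1
Ev 10: PC=4 idx=1 pred=N actual=T -> ctr[1]=2
Ev 11: PC=4 idx=1 pred=T actual=T -> ctr[1]=3
Ev 12: PC=5 idx=2 pred=T actual=T -> ctr[2]=3
Ev 13: PC=5 idx=2 pred=T actual=T -> ctr[2]=3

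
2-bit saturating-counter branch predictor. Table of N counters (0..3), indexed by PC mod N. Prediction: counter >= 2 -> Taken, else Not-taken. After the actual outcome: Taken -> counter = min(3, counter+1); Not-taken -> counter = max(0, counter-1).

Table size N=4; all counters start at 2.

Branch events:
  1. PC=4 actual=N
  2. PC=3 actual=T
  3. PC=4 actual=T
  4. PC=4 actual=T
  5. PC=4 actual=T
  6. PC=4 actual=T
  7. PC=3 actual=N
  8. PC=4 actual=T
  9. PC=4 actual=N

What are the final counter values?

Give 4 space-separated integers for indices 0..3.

Ev 1: PC=4 idx=0 pred=T actual=N -> ctr[0]=1
Ev 2: PC=3 idx=3 pred=T actual=T -> ctr[3]=3
Ev 3: PC=4 idx=0 pred=N actual=T -> ctr[0]=2
Ev 4: PC=4 idx=0 pred=T actual=T -> ctr[0]=3
Ev 5: PC=4 idx=0 pred=T actual=T -> ctr[0]=3
Ev 6: PC=4 idx=0 pred=T actual=T -> ctr[0]=3
Ev 7: PC=3 idx=3 pred=T actual=N -> ctr[3]=2
Ev 8: PC=4 idx=0 pred=T actual=T -> ctr[0]=3
Ev 9: PC=4 idx=0 pred=T actual=N -> ctr[0]=2

Answer: 2 2 2 2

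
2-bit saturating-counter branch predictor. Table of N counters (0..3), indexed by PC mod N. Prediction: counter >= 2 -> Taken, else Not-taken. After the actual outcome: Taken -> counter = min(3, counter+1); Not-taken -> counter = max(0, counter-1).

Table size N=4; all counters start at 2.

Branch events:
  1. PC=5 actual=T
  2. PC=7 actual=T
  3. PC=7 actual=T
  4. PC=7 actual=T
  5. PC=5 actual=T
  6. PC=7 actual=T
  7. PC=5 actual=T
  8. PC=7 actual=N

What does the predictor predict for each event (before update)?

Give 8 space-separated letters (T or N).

Answer: T T T T T T T T

Derivation:
Ev 1: PC=5 idx=1 pred=T actual=T -> ctr[1]=3
Ev 2: PC=7 idx=3 pred=T actual=T -> ctr[3]=3
Ev 3: PC=7 idx=3 pred=T actual=T -> ctr[3]=3
Ev 4: PC=7 idx=3 pred=T actual=T -> ctr[3]=3
Ev 5: PC=5 idx=1 pred=T actual=T -> ctr[1]=3
Ev 6: PC=7 idx=3 pred=T actual=T -> ctr[3]=3
Ev 7: PC=5 idx=1 pred=T actual=T -> ctr[1]=3
Ev 8: PC=7 idx=3 pred=T actual=N -> ctr[3]=2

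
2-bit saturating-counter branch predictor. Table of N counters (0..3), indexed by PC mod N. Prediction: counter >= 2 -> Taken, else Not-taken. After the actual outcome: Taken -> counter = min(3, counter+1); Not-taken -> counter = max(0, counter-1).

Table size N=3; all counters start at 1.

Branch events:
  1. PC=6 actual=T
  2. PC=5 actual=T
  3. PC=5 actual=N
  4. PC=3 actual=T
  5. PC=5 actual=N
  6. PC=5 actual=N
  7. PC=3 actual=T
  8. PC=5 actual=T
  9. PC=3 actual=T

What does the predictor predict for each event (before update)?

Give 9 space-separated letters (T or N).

Ev 1: PC=6 idx=0 pred=N actual=T -> ctr[0]=2
Ev 2: PC=5 idx=2 pred=N actual=T -> ctr[2]=2
Ev 3: PC=5 idx=2 pred=T actual=N -> ctr[2]=1
Ev 4: PC=3 idx=0 pred=T actual=T -> ctr[0]=3
Ev 5: PC=5 idx=2 pred=N actual=N -> ctr[2]=0
Ev 6: PC=5 idx=2 pred=N actual=N -> ctr[2]=0
Ev 7: PC=3 idx=0 pred=T actual=T -> ctr[0]=3
Ev 8: PC=5 idx=2 pred=N actual=T -> ctr[2]=1
Ev 9: PC=3 idx=0 pred=T actual=T -> ctr[0]=3

Answer: N N T T N N T N T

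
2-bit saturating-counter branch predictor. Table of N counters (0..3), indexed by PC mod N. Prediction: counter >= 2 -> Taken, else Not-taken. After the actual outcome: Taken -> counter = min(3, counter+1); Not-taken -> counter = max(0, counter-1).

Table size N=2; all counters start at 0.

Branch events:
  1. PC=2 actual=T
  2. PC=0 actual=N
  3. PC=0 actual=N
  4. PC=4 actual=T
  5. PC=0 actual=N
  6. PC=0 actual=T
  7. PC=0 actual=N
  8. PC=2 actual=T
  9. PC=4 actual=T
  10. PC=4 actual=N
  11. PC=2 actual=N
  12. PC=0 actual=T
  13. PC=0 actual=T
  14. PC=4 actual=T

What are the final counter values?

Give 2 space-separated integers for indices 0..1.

Ev 1: PC=2 idx=0 pred=N actual=T -> ctr[0]=1
Ev 2: PC=0 idx=0 pred=N actual=N -> ctr[0]=0
Ev 3: PC=0 idx=0 pred=N actual=N -> ctr[0]=0
Ev 4: PC=4 idx=0 pred=N actual=T -> ctr[0]=1
Ev 5: PC=0 idx=0 pred=N actual=N -> ctr[0]=0
Ev 6: PC=0 idx=0 pred=N actual=T -> ctr[0]=1
Ev 7: PC=0 idx=0 pred=N actual=N -> ctr[0]=0
Ev 8: PC=2 idx=0 pred=N actual=T -> ctr[0]=1
Ev 9: PC=4 idx=0 pred=N actual=T -> ctr[0]=2
Ev 10: PC=4 idx=0 pred=T actual=N -> ctr[0]=1
Ev 11: PC=2 idx=0 pred=N actual=N -> ctr[0]=0
Ev 12: PC=0 idx=0 pred=N actual=T -> ctr[0]=1
Ev 13: PC=0 idx=0 pred=N actual=T -> ctr[0]=2
Ev 14: PC=4 idx=0 pred=T actual=T -> ctr[0]=3

Answer: 3 0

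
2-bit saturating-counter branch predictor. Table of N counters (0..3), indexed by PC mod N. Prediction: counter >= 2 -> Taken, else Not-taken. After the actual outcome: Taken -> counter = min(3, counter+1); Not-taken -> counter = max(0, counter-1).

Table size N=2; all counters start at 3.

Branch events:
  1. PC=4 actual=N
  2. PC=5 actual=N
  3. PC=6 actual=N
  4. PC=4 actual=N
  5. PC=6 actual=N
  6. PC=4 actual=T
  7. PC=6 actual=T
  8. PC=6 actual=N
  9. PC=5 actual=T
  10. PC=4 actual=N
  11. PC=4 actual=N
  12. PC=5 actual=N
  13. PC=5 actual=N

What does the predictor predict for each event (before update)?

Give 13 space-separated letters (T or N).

Answer: T T T N N N N T T N N T T

Derivation:
Ev 1: PC=4 idx=0 pred=T actual=N -> ctr[0]=2
Ev 2: PC=5 idx=1 pred=T actual=N -> ctr[1]=2
Ev 3: PC=6 idx=0 pred=T actual=N -> ctr[0]=1
Ev 4: PC=4 idx=0 pred=N actual=N -> ctr[0]=0
Ev 5: PC=6 idx=0 pred=N actual=N -> ctr[0]=0
Ev 6: PC=4 idx=0 pred=N actual=T -> ctr[0]=1
Ev 7: PC=6 idx=0 pred=N actual=T -> ctr[0]=2
Ev 8: PC=6 idx=0 pred=T actual=N -> ctr[0]=1
Ev 9: PC=5 idx=1 pred=T actual=T -> ctr[1]=3
Ev 10: PC=4 idx=0 pred=N actual=N -> ctr[0]=0
Ev 11: PC=4 idx=0 pred=N actual=N -> ctr[0]=0
Ev 12: PC=5 idx=1 pred=T actual=N -> ctr[1]=2
Ev 13: PC=5 idx=1 pred=T actual=N -> ctr[1]=1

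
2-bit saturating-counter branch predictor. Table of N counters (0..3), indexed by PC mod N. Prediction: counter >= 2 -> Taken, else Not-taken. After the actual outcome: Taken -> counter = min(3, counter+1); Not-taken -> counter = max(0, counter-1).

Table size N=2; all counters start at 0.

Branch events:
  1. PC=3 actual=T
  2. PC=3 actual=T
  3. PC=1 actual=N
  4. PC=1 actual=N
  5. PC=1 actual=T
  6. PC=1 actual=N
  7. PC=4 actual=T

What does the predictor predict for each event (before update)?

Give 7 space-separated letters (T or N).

Ev 1: PC=3 idx=1 pred=N actual=T -> ctr[1]=1
Ev 2: PC=3 idx=1 pred=N actual=T -> ctr[1]=2
Ev 3: PC=1 idx=1 pred=T actual=N -> ctr[1]=1
Ev 4: PC=1 idx=1 pred=N actual=N -> ctr[1]=0
Ev 5: PC=1 idx=1 pred=N actual=T -> ctr[1]=1
Ev 6: PC=1 idx=1 pred=N actual=N -> ctr[1]=0
Ev 7: PC=4 idx=0 pred=N actual=T -> ctr[0]=1

Answer: N N T N N N N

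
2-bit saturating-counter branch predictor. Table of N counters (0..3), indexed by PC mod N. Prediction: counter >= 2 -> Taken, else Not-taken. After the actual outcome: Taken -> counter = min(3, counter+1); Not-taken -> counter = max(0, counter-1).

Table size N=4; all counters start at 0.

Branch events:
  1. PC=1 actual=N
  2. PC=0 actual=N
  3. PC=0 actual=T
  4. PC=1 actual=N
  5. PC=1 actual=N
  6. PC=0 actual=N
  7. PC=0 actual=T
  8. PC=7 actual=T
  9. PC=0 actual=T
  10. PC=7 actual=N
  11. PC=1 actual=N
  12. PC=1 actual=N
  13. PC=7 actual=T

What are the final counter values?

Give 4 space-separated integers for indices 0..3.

Ev 1: PC=1 idx=1 pred=N actual=N -> ctr[1]=0
Ev 2: PC=0 idx=0 pred=N actual=N -> ctr[0]=0
Ev 3: PC=0 idx=0 pred=N actual=T -> ctr[0]=1
Ev 4: PC=1 idx=1 pred=N actual=N -> ctr[1]=0
Ev 5: PC=1 idx=1 pred=N actual=N -> ctr[1]=0
Ev 6: PC=0 idx=0 pred=N actual=N -> ctr[0]=0
Ev 7: PC=0 idx=0 pred=N actual=T -> ctr[0]=1
Ev 8: PC=7 idx=3 pred=N actual=T -> ctr[3]=1
Ev 9: PC=0 idx=0 pred=N actual=T -> ctr[0]=2
Ev 10: PC=7 idx=3 pred=N actual=N -> ctr[3]=0
Ev 11: PC=1 idx=1 pred=N actual=N -> ctr[1]=0
Ev 12: PC=1 idx=1 pred=N actual=N -> ctr[1]=0
Ev 13: PC=7 idx=3 pred=N actual=T -> ctr[3]=1

Answer: 2 0 0 1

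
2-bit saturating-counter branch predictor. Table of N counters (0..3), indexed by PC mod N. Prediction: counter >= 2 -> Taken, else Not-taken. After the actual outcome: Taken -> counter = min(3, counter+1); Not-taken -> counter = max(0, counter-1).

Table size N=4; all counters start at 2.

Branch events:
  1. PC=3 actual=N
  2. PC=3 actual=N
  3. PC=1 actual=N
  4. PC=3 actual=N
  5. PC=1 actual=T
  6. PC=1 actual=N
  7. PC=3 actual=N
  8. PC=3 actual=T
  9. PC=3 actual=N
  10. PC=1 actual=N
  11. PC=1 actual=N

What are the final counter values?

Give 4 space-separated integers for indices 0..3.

Answer: 2 0 2 0

Derivation:
Ev 1: PC=3 idx=3 pred=T actual=N -> ctr[3]=1
Ev 2: PC=3 idx=3 pred=N actual=N -> ctr[3]=0
Ev 3: PC=1 idx=1 pred=T actual=N -> ctr[1]=1
Ev 4: PC=3 idx=3 pred=N actual=N -> ctr[3]=0
Ev 5: PC=1 idx=1 pred=N actual=T -> ctr[1]=2
Ev 6: PC=1 idx=1 pred=T actual=N -> ctr[1]=1
Ev 7: PC=3 idx=3 pred=N actual=N -> ctr[3]=0
Ev 8: PC=3 idx=3 pred=N actual=T -> ctr[3]=1
Ev 9: PC=3 idx=3 pred=N actual=N -> ctr[3]=0
Ev 10: PC=1 idx=1 pred=N actual=N -> ctr[1]=0
Ev 11: PC=1 idx=1 pred=N actual=N -> ctr[1]=0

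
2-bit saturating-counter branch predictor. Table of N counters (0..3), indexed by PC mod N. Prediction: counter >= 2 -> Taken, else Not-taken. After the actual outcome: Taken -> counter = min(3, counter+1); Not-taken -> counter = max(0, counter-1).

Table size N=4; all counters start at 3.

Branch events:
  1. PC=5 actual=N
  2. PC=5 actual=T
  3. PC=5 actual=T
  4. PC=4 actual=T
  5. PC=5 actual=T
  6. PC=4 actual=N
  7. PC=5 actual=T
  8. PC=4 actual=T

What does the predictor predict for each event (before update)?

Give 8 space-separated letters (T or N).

Ev 1: PC=5 idx=1 pred=T actual=N -> ctr[1]=2
Ev 2: PC=5 idx=1 pred=T actual=T -> ctr[1]=3
Ev 3: PC=5 idx=1 pred=T actual=T -> ctr[1]=3
Ev 4: PC=4 idx=0 pred=T actual=T -> ctr[0]=3
Ev 5: PC=5 idx=1 pred=T actual=T -> ctr[1]=3
Ev 6: PC=4 idx=0 pred=T actual=N -> ctr[0]=2
Ev 7: PC=5 idx=1 pred=T actual=T -> ctr[1]=3
Ev 8: PC=4 idx=0 pred=T actual=T -> ctr[0]=3

Answer: T T T T T T T T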